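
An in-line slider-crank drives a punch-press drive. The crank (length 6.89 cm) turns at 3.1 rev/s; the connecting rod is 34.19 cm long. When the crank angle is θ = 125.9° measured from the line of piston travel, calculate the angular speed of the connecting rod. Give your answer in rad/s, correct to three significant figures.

ω = 19.48 rad/s (converted from 3.1 rev/s).
The rod makes angle φ with the slider axis where L sinφ = r sinθ; differentiating, L cosφ·φ̇ = r ω cosθ.
L cosφ = √(L² − r² sin²θ) = 0.33731 m.
|ω_rod| = r ω |cosθ| / √(L² − r² sin²θ) = 0.0689·19.48·0.58637/0.33731 = 2.3329 rad/s.

2.33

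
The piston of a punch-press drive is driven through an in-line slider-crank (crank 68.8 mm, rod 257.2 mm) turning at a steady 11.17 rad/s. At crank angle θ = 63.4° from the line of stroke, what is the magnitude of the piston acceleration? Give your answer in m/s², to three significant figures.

2.46

ω = 11.17 rad/s
x(θ) = r cosθ + √(L² − r² sin²θ); with ω constant, a = ω²·d²x/dθ².
d²x/dθ² = −r cosθ − r²(cos2θ)/√u − r⁴ sin²2θ/(4u^{3/2}),  u = L² − r² sin²θ = 0.0623674 m².
Substituting r = 0.0688 m, L = 0.2572 m, θ = 63.4°: d²x/dθ² = -0.019683 m.
a = ω²·d²x/dθ² = (11.17)²·(-0.019683) = -2.4558 m/s²;  |a| = 2.4558 m/s².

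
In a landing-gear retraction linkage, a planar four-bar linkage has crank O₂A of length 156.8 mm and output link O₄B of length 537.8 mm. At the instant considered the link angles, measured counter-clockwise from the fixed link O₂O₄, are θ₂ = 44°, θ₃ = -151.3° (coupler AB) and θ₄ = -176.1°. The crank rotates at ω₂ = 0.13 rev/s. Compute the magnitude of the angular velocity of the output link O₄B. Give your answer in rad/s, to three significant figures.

0.150

ω₂ = 0.8168 rad/s (from 0.13 rev/s).
Differentiating the loop-closure r₂e^{iθ₂}+r₃e^{iθ₃}=r₁+r₄e^{iθ₄} gives r₂ω₂e^{iθ₂}+r₃ω₃e^{iθ₃}=r₄ω₄e^{iθ₄}.
Eliminating the other unknown: ω₄ = r₂ω₂ sin(θ₂−θ₃) / [r₄ sin(θ₄−θ₃)].
Numerator sine = -0.26387; denominator sine = -0.41945.
Result = 0.1568·0.8168·(-0.26387) / (0.5378·(-0.41945)) = +0.14982 rad/s; magnitude 0.14982 rad/s.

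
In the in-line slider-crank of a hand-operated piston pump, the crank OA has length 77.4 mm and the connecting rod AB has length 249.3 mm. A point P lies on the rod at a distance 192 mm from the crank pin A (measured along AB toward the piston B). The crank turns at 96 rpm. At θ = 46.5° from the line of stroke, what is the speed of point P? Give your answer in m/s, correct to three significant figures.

ω = 10.05 rad/s.  Crank-pin speed |V_A| = rω = 0.77811 m/s, perpendicular to OA.
Rod angle: sinφ = −(r/L) sinθ ⇒ φ = -13.015°; ω_rod = −rω cosθ/√(L²−r²sin²θ) = -2.2051 rad/s.
V_P = V_A + ω_rod × AP, with AP = 0.192 m along the rod.
Components: V_Px = −rω sinθ − a·ω_rod·sinφ = -0.65977 m/s;  V_Py = rω cosθ + a·ω_rod·cosφ = +0.12311 m/s.
|V_P| = √(V_Px² + V_Py²) = 0.67116 m/s.

0.671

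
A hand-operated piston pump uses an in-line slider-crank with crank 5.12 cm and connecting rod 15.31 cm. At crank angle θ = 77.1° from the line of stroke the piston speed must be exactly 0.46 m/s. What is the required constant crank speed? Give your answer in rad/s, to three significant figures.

8.54

For an in-line slider-crank, |v_piston| = rω|sinθ|·[1 + r cosθ/√(L² − r² sin²θ)].
With r = 0.0512 m, L = 0.1531 m, θ = 77.1°: the bracketed kinematic factor |dx/dθ| = 0.053849 m.
ω = v/|dx/dθ| = 0.46/0.053849 = 8.5424 rad/s.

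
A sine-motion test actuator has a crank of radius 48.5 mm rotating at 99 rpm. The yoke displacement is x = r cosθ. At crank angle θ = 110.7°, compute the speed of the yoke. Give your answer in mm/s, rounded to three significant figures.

470

ω = 10.37 rad/s (from 99 rpm).
x = r cosθ ⇒ ẋ = −rω sinθ.
|v| = rω|sinθ| = 0.0485·10.37·|sin 110.7°| = 0.47035 m/s = 470.35 mm/s.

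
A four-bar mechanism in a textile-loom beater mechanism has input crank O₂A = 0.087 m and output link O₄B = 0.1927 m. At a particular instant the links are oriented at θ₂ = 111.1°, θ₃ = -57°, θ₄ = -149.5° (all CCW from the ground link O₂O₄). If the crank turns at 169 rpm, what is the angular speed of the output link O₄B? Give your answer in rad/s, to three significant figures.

ω₂ = 17.7 rad/s (from 169 rpm).
Differentiating the loop-closure r₂e^{iθ₂}+r₃e^{iθ₃}=r₁+r₄e^{iθ₄} gives r₂ω₂e^{iθ₂}+r₃ω₃e^{iθ₃}=r₄ω₄e^{iθ₄}.
Eliminating the other unknown: ω₄ = r₂ω₂ sin(θ₂−θ₃) / [r₄ sin(θ₄−θ₃)].
Numerator sine = +0.20620; denominator sine = -0.99905.
Result = 0.087·17.7·(+0.20620) / (0.1927·(-0.99905)) = -1.6492 rad/s; magnitude 1.6492 rad/s.

1.65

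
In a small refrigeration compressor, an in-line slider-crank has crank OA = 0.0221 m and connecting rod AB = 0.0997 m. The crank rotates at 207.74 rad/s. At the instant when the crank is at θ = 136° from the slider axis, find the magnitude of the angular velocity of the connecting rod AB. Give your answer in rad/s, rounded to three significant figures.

ω = 207.7 rad/s
The rod makes angle φ with the slider axis where L sinφ = r sinθ; differentiating, L cosφ·φ̇ = r ω cosθ.
L cosφ = √(L² − r² sin²θ) = 0.098511 m.
|ω_rod| = r ω |cosθ| / √(L² − r² sin²θ) = 0.0221·207.7·0.71934/0.098511 = 33.524 rad/s.

33.5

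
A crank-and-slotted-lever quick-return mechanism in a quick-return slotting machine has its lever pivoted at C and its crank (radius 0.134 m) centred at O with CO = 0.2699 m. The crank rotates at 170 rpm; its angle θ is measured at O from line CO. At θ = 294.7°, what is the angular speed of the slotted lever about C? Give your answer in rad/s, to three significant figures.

4.86

ω = 17.8 rad/s (from 170 rpm).
Crank pin A relative to C: A = (d + r cosθ, r sinθ); lever angle φ = atan2(r sinθ, d + r cosθ).
Differentiating tanφ: φ̇ = rω(d cosθ + r)/(d² + r² + 2dr cosθ).
d² + r² + 2dr cosθ = |CA|² = 0.121028 m²;  d cosθ + r = +0.24678 m.
|ω_lever| = |0.134·17.8·+0.24678| / 0.121028 = 4.8642 rad/s.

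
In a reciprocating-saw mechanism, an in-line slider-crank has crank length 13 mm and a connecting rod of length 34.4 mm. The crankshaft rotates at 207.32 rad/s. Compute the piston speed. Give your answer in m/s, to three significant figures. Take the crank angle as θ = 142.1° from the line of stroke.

1.15

ω = 207.3 rad/s
For an in-line slider-crank, x = r cosθ + √(L² − r² sin²θ), so v = −rω sinθ·[1 + r cosθ/√(L² − r² sin²θ)].
With r = 0.013 m, L = 0.0344 m, θ = 142.1°: √(L² − r² sin²θ) = 0.03346 m.
v = −0.013·207.3·0.61429·[1 + 0.013·-0.78908/0.03346] = -1.148 m/s.
|v| = 1.148 m/s.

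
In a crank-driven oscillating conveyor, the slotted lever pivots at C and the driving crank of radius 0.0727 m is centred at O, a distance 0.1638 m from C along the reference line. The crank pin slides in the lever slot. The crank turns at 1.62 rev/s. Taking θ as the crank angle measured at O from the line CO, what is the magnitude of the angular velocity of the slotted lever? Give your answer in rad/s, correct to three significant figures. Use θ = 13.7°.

3.10

ω = 10.18 rad/s (from 1.62 rev/s).
Crank pin A relative to C: A = (d + r cosθ, r sinθ); lever angle φ = atan2(r sinθ, d + r cosθ).
Differentiating tanφ: φ̇ = rω(d cosθ + r)/(d² + r² + 2dr cosθ).
d² + r² + 2dr cosθ = |CA|² = 0.0552546 m²;  d cosθ + r = +0.23184 m.
|ω_lever| = |0.0727·10.18·+0.23184| / 0.0552546 = 3.1049 rad/s.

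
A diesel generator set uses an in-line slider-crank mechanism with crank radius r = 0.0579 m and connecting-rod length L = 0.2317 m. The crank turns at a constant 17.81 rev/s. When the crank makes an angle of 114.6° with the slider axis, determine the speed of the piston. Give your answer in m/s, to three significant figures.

5.26

ω = 2π·17.8 = 111.9 rad/s
For an in-line slider-crank, x = r cosθ + √(L² − r² sin²θ), so v = −rω sinθ·[1 + r cosθ/√(L² − r² sin²θ)].
With r = 0.0579 m, L = 0.2317 m, θ = 114.6°: √(L² − r² sin²θ) = 0.22564 m.
v = −0.0579·111.9·0.90924·[1 + 0.0579·-0.41628/0.22564] = -5.2619 m/s.
|v| = 5.2619 m/s.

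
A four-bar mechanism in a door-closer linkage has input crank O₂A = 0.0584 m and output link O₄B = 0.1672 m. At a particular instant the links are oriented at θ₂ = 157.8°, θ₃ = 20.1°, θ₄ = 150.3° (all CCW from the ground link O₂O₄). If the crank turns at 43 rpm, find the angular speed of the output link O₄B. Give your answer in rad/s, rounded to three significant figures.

1.39

ω₂ = 4.503 rad/s (from 43 rpm).
Differentiating the loop-closure r₂e^{iθ₂}+r₃e^{iθ₃}=r₁+r₄e^{iθ₄} gives r₂ω₂e^{iθ₂}+r₃ω₃e^{iθ₃}=r₄ω₄e^{iθ₄}.
Eliminating the other unknown: ω₄ = r₂ω₂ sin(θ₂−θ₃) / [r₄ sin(θ₄−θ₃)].
Numerator sine = +0.67301; denominator sine = +0.76380.
Result = 0.0584·4.503·(+0.67301) / (0.1672·(+0.76380)) = +1.3859 rad/s; magnitude 1.3859 rad/s.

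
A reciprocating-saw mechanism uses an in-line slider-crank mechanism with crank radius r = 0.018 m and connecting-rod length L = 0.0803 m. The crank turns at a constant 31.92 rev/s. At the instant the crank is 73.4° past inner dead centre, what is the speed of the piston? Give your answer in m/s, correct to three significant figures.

3.69

ω = 2π·31.9 = 200.6 rad/s
For an in-line slider-crank, x = r cosθ + √(L² − r² sin²θ), so v = −rω sinθ·[1 + r cosθ/√(L² − r² sin²θ)].
With r = 0.018 m, L = 0.0803 m, θ = 73.4°: √(L² − r² sin²θ) = 0.078425 m.
v = −0.018·200.6·0.95832·[1 + 0.018·0.28569/0.078425] = -3.6865 m/s.
|v| = 3.6865 m/s.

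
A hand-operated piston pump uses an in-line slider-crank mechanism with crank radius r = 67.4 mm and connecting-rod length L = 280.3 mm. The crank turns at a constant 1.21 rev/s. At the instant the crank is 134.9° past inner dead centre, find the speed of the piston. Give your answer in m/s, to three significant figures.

0.300

ω = 2π·1.21 = 7.603 rad/s
For an in-line slider-crank, x = r cosθ + √(L² − r² sin²θ), so v = −rω sinθ·[1 + r cosθ/√(L² − r² sin²θ)].
With r = 0.0674 m, L = 0.2803 m, θ = 134.9°: √(L² − r² sin²θ) = 0.2762 m.
v = −0.0674·7.603·0.70834·[1 + 0.0674·-0.70587/0.2762] = -0.30045 m/s.
|v| = 0.30045 m/s.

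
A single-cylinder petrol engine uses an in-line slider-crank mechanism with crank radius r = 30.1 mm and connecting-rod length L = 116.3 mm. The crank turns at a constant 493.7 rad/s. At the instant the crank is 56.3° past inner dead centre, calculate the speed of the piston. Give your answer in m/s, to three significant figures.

14.2

ω = 493.7 rad/s
For an in-line slider-crank, x = r cosθ + √(L² − r² sin²θ), so v = −rω sinθ·[1 + r cosθ/√(L² − r² sin²θ)].
With r = 0.0301 m, L = 0.1163 m, θ = 56.3°: √(L² − r² sin²θ) = 0.11357 m.
v = −0.0301·493.7·0.83195·[1 + 0.0301·0.55484/0.11357] = -14.181 m/s.
|v| = 14.181 m/s.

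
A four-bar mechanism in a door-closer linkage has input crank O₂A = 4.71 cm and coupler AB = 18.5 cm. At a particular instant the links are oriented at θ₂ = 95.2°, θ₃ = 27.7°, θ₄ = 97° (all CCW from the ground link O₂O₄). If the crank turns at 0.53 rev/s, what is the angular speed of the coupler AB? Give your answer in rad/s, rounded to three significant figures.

0.0285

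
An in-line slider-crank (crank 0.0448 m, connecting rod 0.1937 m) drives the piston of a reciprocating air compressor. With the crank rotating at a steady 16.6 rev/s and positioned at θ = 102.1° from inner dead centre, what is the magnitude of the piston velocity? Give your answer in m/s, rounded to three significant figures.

ω = 2π·16.6 = 104.3 rad/s
For an in-line slider-crank, x = r cosθ + √(L² − r² sin²θ), so v = −rω sinθ·[1 + r cosθ/√(L² − r² sin²θ)].
With r = 0.0448 m, L = 0.1937 m, θ = 102.1°: √(L² − r² sin²θ) = 0.18868 m.
v = −0.0448·104.3·0.97778·[1 + 0.0448·-0.20962/0.18868] = -4.3415 m/s.
|v| = 4.3415 m/s.

4.34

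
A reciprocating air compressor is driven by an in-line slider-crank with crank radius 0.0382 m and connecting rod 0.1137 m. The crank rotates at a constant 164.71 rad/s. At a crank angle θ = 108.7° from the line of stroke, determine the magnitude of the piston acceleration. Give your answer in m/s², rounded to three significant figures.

620

ω = 164.7 rad/s
x(θ) = r cosθ + √(L² − r² sin²θ); with ω constant, a = ω²·d²x/dθ².
d²x/dθ² = −r cosθ − r²(cos2θ)/√u − r⁴ sin²2θ/(4u^{3/2}),  u = L² − r² sin²θ = 0.0116184 m².
Substituting r = 0.0382 m, L = 0.1137 m, θ = 108.7°: d²x/dθ² = +0.022845 m.
a = ω²·d²x/dθ² = (164.7)²·(+0.022845) = +619.78 m/s²;  |a| = 619.78 m/s².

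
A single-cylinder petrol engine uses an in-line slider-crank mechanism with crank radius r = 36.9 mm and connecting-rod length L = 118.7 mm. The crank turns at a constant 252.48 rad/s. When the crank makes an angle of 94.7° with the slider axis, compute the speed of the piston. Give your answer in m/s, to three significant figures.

ω = 252.5 rad/s
For an in-line slider-crank, x = r cosθ + √(L² − r² sin²θ), so v = −rω sinθ·[1 + r cosθ/√(L² − r² sin²θ)].
With r = 0.0369 m, L = 0.1187 m, θ = 94.7°: √(L² − r² sin²θ) = 0.11286 m.
v = −0.0369·252.5·0.99664·[1 + 0.0369·-0.08194/0.11286] = -9.0364 m/s.
|v| = 9.0364 m/s.

9.04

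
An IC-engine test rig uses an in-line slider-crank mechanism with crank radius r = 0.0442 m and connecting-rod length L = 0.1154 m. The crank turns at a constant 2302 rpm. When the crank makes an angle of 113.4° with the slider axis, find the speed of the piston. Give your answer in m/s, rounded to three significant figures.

8.19

ω = 2π·2302/60 = 241.1 rad/s
For an in-line slider-crank, x = r cosθ + √(L² − r² sin²θ), so v = −rω sinθ·[1 + r cosθ/√(L² − r² sin²θ)].
With r = 0.0442 m, L = 0.1154 m, θ = 113.4°: √(L² − r² sin²θ) = 0.10804 m.
v = −0.0442·241.1·0.91775·[1 + 0.0442·-0.39715/0.10804] = -8.1899 m/s.
|v| = 8.1899 m/s.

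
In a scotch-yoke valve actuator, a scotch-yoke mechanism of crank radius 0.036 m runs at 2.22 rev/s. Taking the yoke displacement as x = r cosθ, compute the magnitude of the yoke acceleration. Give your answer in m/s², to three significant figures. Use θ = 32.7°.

ω = 13.95 rad/s (from 2.22 rev/s).
x = r cosθ ⇒ ẍ = −rω² cosθ (ω constant).
|a| = rω²|cosθ| = 0.036·(13.95)²·|cos 32.7°| = 5.8942 m/s².

5.89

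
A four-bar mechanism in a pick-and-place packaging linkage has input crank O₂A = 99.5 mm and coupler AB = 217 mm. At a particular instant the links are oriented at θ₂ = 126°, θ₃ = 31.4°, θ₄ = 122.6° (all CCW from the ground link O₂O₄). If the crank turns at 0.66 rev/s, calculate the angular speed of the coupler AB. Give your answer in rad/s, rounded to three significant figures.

0.113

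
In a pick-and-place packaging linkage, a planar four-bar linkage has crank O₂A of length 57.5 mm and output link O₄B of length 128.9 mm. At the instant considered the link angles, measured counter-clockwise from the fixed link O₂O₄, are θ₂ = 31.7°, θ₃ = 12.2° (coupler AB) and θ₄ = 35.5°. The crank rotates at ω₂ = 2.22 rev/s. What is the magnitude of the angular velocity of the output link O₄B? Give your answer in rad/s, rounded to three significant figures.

ω₂ = 13.95 rad/s (from 2.22 rev/s).
Differentiating the loop-closure r₂e^{iθ₂}+r₃e^{iθ₃}=r₁+r₄e^{iθ₄} gives r₂ω₂e^{iθ₂}+r₃ω₃e^{iθ₃}=r₄ω₄e^{iθ₄}.
Eliminating the other unknown: ω₄ = r₂ω₂ sin(θ₂−θ₃) / [r₄ sin(θ₄−θ₃)].
Numerator sine = +0.33381; denominator sine = +0.39555.
Result = 0.0575·13.95·(+0.33381) / (0.1289·(+0.39555)) = +5.2511 rad/s; magnitude 5.2511 rad/s.

5.25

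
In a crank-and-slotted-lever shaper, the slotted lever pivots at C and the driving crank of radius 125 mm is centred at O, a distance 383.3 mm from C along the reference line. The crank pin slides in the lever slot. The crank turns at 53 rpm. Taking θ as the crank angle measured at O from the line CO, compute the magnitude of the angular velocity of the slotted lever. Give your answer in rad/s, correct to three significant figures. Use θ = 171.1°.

2.59

ω = 5.55 rad/s (from 53 rpm).
Crank pin A relative to C: A = (d + r cosθ, r sinθ); lever angle φ = atan2(r sinθ, d + r cosθ).
Differentiating tanφ: φ̇ = rω(d cosθ + r)/(d² + r² + 2dr cosθ).
d² + r² + 2dr cosθ = |CA|² = 0.0678726 m²;  d cosθ + r = -0.25369 m.
|ω_lever| = |0.125·5.55·-0.25369| / 0.0678726 = 2.5931 rad/s.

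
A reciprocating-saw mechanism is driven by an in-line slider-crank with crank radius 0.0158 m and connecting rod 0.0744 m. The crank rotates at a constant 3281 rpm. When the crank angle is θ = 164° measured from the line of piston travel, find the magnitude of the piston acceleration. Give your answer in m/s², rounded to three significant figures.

ω = 2π·3281/60 = 343.6 rad/s
x(θ) = r cosθ + √(L² − r² sin²θ); with ω constant, a = ω²·d²x/dθ².
d²x/dθ² = −r cosθ − r²(cos2θ)/√u − r⁴ sin²2θ/(4u^{3/2}),  u = L² − r² sin²θ = 0.00551639 m².
Substituting r = 0.0158 m, L = 0.0744 m, θ = 164°: d²x/dθ² = +0.012327 m.
a = ω²·d²x/dθ² = (343.6)²·(+0.012327) = +1455.2 m/s²;  |a| = 1455.2 m/s².

1460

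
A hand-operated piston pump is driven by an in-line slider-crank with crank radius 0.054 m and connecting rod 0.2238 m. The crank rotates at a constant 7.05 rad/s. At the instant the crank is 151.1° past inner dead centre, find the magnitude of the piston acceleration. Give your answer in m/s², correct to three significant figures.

ω = 7.05 rad/s
x(θ) = r cosθ + √(L² − r² sin²θ); with ω constant, a = ω²·d²x/dθ².
d²x/dθ² = −r cosθ − r²(cos2θ)/√u − r⁴ sin²2θ/(4u^{3/2}),  u = L² − r² sin²θ = 0.0494054 m².
Substituting r = 0.054 m, L = 0.2238 m, θ = 151.1°: d²x/dθ² = +0.040146 m.
a = ω²·d²x/dθ² = (7.05)²·(+0.040146) = +1.9953 m/s²;  |a| = 1.9953 m/s².

2.00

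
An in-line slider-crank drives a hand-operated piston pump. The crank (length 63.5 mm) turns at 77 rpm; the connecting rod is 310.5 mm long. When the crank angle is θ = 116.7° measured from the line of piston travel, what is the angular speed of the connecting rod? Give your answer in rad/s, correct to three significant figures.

0.754

ω = 8.063 rad/s (converted from 77 rpm).
The rod makes angle φ with the slider axis where L sinφ = r sinθ; differentiating, L cosφ·φ̇ = r ω cosθ.
L cosφ = √(L² − r² sin²θ) = 0.30527 m.
|ω_rod| = r ω |cosθ| / √(L² − r² sin²θ) = 0.0635·8.063·0.44932/0.30527 = 0.75363 rad/s.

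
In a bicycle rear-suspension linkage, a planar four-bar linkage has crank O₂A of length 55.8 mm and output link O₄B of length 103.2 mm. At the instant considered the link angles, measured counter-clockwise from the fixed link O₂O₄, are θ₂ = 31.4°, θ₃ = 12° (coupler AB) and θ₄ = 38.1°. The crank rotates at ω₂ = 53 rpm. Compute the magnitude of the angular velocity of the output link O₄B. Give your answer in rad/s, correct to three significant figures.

2.27

ω₂ = 5.55 rad/s (from 53 rpm).
Differentiating the loop-closure r₂e^{iθ₂}+r₃e^{iθ₃}=r₁+r₄e^{iθ₄} gives r₂ω₂e^{iθ₂}+r₃ω₃e^{iθ₃}=r₄ω₄e^{iθ₄}.
Eliminating the other unknown: ω₄ = r₂ω₂ sin(θ₂−θ₃) / [r₄ sin(θ₄−θ₃)].
Numerator sine = +0.33216; denominator sine = +0.43994.
Result = 0.0558·5.55·(+0.33216) / (0.1032·(+0.43994)) = +2.2658 rad/s; magnitude 2.2658 rad/s.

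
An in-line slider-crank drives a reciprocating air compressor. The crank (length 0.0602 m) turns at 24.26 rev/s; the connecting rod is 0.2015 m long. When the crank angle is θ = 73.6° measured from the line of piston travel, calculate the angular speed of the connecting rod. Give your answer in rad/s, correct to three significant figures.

13.4

ω = 152.4 rad/s (converted from 24.26 rev/s).
The rod makes angle φ with the slider axis where L sinφ = r sinθ; differentiating, L cosφ·φ̇ = r ω cosθ.
L cosφ = √(L² − r² sin²θ) = 0.19305 m.
|ω_rod| = r ω |cosθ| / √(L² − r² sin²θ) = 0.0602·152.4·0.28234/0.19305 = 13.421 rad/s.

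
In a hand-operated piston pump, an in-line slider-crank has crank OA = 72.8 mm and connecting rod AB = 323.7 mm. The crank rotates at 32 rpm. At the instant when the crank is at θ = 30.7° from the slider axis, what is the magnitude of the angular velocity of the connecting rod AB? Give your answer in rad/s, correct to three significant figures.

0.652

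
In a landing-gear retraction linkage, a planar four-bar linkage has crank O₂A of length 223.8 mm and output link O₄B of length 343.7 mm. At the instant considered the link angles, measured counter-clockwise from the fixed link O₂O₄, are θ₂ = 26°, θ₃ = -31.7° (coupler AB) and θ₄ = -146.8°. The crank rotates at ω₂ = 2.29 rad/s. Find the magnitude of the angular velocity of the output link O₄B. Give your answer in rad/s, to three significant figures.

ω₂ = 2.29 rad/s
Differentiating the loop-closure r₂e^{iθ₂}+r₃e^{iθ₃}=r₁+r₄e^{iθ₄} gives r₂ω₂e^{iθ₂}+r₃ω₃e^{iθ₃}=r₄ω₄e^{iθ₄}.
Eliminating the other unknown: ω₄ = r₂ω₂ sin(θ₂−θ₃) / [r₄ sin(θ₄−θ₃)].
Numerator sine = +0.84526; denominator sine = -0.90557.
Result = 0.2238·2.29·(+0.84526) / (0.3437·(-0.90557)) = -1.3918 rad/s; magnitude 1.3918 rad/s.

1.39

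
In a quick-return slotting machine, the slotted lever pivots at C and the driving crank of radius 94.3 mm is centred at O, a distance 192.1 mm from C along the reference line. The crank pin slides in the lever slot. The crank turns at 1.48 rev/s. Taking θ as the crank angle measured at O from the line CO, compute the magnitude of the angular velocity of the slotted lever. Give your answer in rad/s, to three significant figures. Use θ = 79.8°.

2.16

ω = 9.299 rad/s (from 1.48 rev/s).
Crank pin A relative to C: A = (d + r cosθ, r sinθ); lever angle φ = atan2(r sinθ, d + r cosθ).
Differentiating tanφ: φ̇ = rω(d cosθ + r)/(d² + r² + 2dr cosθ).
d² + r² + 2dr cosθ = |CA|² = 0.0522107 m²;  d cosθ + r = +0.12832 m.
|ω_lever| = |0.0943·9.299·+0.12832| / 0.0522107 = 2.1552 rad/s.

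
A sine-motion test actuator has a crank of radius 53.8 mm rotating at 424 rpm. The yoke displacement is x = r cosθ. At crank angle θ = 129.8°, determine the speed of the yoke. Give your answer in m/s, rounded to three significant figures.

ω = 44.4 rad/s (from 424 rpm).
x = r cosθ ⇒ ẋ = −rω sinθ.
|v| = rω|sinθ| = 0.0538·44.4·|sin 129.8°| = 1.8353 m/s.

1.84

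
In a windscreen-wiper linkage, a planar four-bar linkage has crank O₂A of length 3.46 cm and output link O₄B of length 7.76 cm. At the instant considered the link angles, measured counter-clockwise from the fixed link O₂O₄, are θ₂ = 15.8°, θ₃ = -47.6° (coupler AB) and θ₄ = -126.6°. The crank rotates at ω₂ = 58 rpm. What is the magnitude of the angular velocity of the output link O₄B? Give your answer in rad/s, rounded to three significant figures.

ω₂ = 6.074 rad/s (from 58 rpm).
Differentiating the loop-closure r₂e^{iθ₂}+r₃e^{iθ₃}=r₁+r₄e^{iθ₄} gives r₂ω₂e^{iθ₂}+r₃ω₃e^{iθ₃}=r₄ω₄e^{iθ₄}.
Eliminating the other unknown: ω₄ = r₂ω₂ sin(θ₂−θ₃) / [r₄ sin(θ₄−θ₃)].
Numerator sine = +0.89415; denominator sine = -0.98163.
Result = 0.0346·6.074·(+0.89415) / (0.0776·(-0.98163)) = -2.4668 rad/s; magnitude 2.4668 rad/s.

2.47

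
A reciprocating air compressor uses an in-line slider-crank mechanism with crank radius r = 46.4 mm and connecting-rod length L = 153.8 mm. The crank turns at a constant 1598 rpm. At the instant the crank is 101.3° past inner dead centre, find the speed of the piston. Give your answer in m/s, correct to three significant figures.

7.14

ω = 2π·1598/60 = 167.3 rad/s
For an in-line slider-crank, x = r cosθ + √(L² − r² sin²θ), so v = −rω sinθ·[1 + r cosθ/√(L² − r² sin²θ)].
With r = 0.0464 m, L = 0.1538 m, θ = 101.3°: √(L² − r² sin²θ) = 0.14692 m.
v = −0.0464·167.3·0.98061·[1 + 0.0464·-0.19595/0.14692] = -7.143 m/s.
|v| = 7.143 m/s.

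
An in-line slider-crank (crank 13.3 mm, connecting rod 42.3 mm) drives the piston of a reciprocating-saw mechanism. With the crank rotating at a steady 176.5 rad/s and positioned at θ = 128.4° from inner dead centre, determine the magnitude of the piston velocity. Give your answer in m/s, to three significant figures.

ω = 176.5 rad/s
For an in-line slider-crank, x = r cosθ + √(L² − r² sin²θ), so v = −rω sinθ·[1 + r cosθ/√(L² − r² sin²θ)].
With r = 0.0133 m, L = 0.0423 m, θ = 128.4°: √(L² − r² sin²θ) = 0.040996 m.
v = −0.0133·176.5·0.78369·[1 + 0.0133·-0.62115/0.040996] = -1.469 m/s.
|v| = 1.469 m/s.

1.47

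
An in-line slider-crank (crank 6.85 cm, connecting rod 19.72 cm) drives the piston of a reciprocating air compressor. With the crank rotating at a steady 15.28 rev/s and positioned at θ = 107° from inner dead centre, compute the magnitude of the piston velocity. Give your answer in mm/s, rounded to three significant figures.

ω = 2π·15.3 = 96.01 rad/s
For an in-line slider-crank, x = r cosθ + √(L² − r² sin²θ), so v = −rω sinθ·[1 + r cosθ/√(L² − r² sin²θ)].
With r = 0.0685 m, L = 0.1972 m, θ = 107°: √(L² − r² sin²θ) = 0.186 m.
v = −0.0685·96.01·0.95630·[1 + 0.0685·-0.29237/0.186] = -5.612 m/s.
|v| = 5.612 m/s = 5612 mm/s.

5610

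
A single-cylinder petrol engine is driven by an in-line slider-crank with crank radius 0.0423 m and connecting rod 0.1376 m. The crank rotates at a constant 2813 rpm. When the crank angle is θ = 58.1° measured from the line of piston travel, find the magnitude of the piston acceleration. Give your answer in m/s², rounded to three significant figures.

1450

ω = 2π·2813/60 = 294.6 rad/s
x(θ) = r cosθ + √(L² − r² sin²θ); with ω constant, a = ω²·d²x/dθ².
d²x/dθ² = −r cosθ − r²(cos2θ)/√u − r⁴ sin²2θ/(4u^{3/2}),  u = L² − r² sin²θ = 0.0176441 m².
Substituting r = 0.0423 m, L = 0.1376 m, θ = 58.1°: d²x/dθ² = -0.016681 m.
a = ω²·d²x/dθ² = (294.6)²·(-0.016681) = -1447.5 m/s²;  |a| = 1447.5 m/s².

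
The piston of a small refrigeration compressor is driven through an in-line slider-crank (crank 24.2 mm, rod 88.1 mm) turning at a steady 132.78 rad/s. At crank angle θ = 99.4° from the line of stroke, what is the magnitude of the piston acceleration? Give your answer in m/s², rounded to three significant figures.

ω = 132.8 rad/s
x(θ) = r cosθ + √(L² − r² sin²θ); with ω constant, a = ω²·d²x/dθ².
d²x/dθ² = −r cosθ − r²(cos2θ)/√u − r⁴ sin²2θ/(4u^{3/2}),  u = L² − r² sin²θ = 0.00719159 m².
Substituting r = 0.0242 m, L = 0.0881 m, θ = 99.4°: d²x/dθ² = +0.010475 m.
a = ω²·d²x/dθ² = (132.8)²·(+0.010475) = +184.69 m/s²;  |a| = 184.69 m/s².

185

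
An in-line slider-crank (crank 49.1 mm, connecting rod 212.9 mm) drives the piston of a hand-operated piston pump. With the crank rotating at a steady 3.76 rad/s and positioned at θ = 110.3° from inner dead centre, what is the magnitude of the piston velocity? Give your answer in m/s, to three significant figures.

0.159

ω = 3.76 rad/s
For an in-line slider-crank, x = r cosθ + √(L² − r² sin²θ), so v = −rω sinθ·[1 + r cosθ/√(L² − r² sin²θ)].
With r = 0.0491 m, L = 0.2129 m, θ = 110.3°: √(L² − r² sin²θ) = 0.20786 m.
v = −0.0491·3.76·0.93789·[1 + 0.0491·-0.34694/0.20786] = -0.15896 m/s.
|v| = 0.15896 m/s.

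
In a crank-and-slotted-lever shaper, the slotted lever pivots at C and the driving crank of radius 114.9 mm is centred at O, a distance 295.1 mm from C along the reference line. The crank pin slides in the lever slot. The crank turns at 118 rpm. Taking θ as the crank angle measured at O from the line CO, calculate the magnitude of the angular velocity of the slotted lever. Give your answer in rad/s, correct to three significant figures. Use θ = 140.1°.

ω = 12.36 rad/s (from 118 rpm).
Crank pin A relative to C: A = (d + r cosθ, r sinθ); lever angle φ = atan2(r sinθ, d + r cosθ).
Differentiating tanφ: φ̇ = rω(d cosθ + r)/(d² + r² + 2dr cosθ).
d² + r² + 2dr cosθ = |CA|² = 0.0482615 m²;  d cosθ + r = -0.11149 m.
|ω_lever| = |0.1149·12.36·-0.11149| / 0.0482615 = 3.28 rad/s.

3.28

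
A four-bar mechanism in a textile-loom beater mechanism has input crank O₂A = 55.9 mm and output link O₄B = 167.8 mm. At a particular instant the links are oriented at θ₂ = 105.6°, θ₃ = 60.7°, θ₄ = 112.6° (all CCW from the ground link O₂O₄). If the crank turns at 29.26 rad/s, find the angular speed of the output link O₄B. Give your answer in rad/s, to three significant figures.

8.74

ω₂ = 29.26 rad/s
Differentiating the loop-closure r₂e^{iθ₂}+r₃e^{iθ₃}=r₁+r₄e^{iθ₄} gives r₂ω₂e^{iθ₂}+r₃ω₃e^{iθ₃}=r₄ω₄e^{iθ₄}.
Eliminating the other unknown: ω₄ = r₂ω₂ sin(θ₂−θ₃) / [r₄ sin(θ₄−θ₃)].
Numerator sine = +0.70587; denominator sine = +0.78694.
Result = 0.0559·29.26·(+0.70587) / (0.1678·(+0.78694)) = +8.7434 rad/s; magnitude 8.7434 rad/s.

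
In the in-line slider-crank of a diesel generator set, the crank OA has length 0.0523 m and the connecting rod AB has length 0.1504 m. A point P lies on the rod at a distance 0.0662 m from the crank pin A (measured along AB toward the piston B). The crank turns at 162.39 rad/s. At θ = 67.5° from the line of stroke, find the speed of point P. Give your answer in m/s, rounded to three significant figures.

ω = 162.4 rad/s.  Crank-pin speed |V_A| = rω = 8.493 m/s, perpendicular to OA.
Rod angle: sinφ = −(r/L) sinθ ⇒ φ = -18.740°; ω_rod = −rω cosθ/√(L²−r²sin²θ) = -22.82 rad/s.
V_P = V_A + ω_rod × AP, with AP = 0.0662 m along the rod.
Components: V_Px = −rω sinθ − a·ω_rod·sinφ = -8.3318 m/s;  V_Py = rω cosθ + a·ω_rod·cosφ = +1.8196 m/s.
|V_P| = √(V_Px² + V_Py²) = 8.5282 m/s.

8.53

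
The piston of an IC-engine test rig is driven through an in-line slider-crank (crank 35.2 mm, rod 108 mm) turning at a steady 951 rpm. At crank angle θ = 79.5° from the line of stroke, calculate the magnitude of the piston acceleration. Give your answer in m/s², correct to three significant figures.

48.1

ω = 2π·951/60 = 99.59 rad/s
x(θ) = r cosθ + √(L² − r² sin²θ); with ω constant, a = ω²·d²x/dθ².
d²x/dθ² = −r cosθ − r²(cos2θ)/√u − r⁴ sin²2θ/(4u^{3/2}),  u = L² − r² sin²θ = 0.0104661 m².
Substituting r = 0.0352 m, L = 0.108 m, θ = 79.5°: d²x/dθ² = +0.0048462 m.
a = ω²·d²x/dθ² = (99.59)²·(+0.0048462) = +48.064 m/s²;  |a| = 48.064 m/s².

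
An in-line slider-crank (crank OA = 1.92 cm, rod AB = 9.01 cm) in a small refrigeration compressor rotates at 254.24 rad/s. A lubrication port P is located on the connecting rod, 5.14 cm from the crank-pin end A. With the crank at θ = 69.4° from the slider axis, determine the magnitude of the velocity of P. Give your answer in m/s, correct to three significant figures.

ω = 254.2 rad/s.  Crank-pin speed |V_A| = rω = 4.8814 m/s, perpendicular to OA.
Rod angle: sinφ = −(r/L) sinθ ⇒ φ = -11.506°; ω_rod = −rω cosθ/√(L²−r²sin²θ) = -19.453 rad/s.
V_P = V_A + ω_rod × AP, with AP = 0.0514 m along the rod.
Components: V_Px = −rω sinθ − a·ω_rod·sinφ = -4.7687 m/s;  V_Py = rω cosθ + a·ω_rod·cosφ = +0.7377 m/s.
|V_P| = √(V_Px² + V_Py²) = 4.8255 m/s.

4.83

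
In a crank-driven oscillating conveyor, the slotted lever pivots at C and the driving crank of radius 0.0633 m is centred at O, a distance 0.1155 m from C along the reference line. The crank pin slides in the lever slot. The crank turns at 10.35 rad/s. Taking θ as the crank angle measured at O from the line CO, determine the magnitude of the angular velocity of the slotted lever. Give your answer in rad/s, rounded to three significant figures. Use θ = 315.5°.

ω = 10.35 rad/s
Crank pin A relative to C: A = (d + r cosθ, r sinθ); lever angle φ = atan2(r sinθ, d + r cosθ).
Differentiating tanφ: φ̇ = rω(d cosθ + r)/(d² + r² + 2dr cosθ).
d² + r² + 2dr cosθ = |CA|² = 0.0277765 m²;  d cosθ + r = +0.14568 m.
|ω_lever| = |0.0633·10.35·+0.14568| / 0.0277765 = 3.4361 rad/s.

3.44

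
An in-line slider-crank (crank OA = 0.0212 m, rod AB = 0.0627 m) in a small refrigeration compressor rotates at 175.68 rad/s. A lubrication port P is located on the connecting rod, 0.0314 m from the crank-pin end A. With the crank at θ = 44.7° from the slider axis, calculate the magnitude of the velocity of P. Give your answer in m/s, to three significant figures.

3.23

ω = 175.7 rad/s.  Crank-pin speed |V_A| = rω = 3.7244 m/s, perpendicular to OA.
Rod angle: sinφ = −(r/L) sinθ ⇒ φ = -13.759°; ω_rod = −rω cosθ/√(L²−r²sin²θ) = -43.469 rad/s.
V_P = V_A + ω_rod × AP, with AP = 0.0314 m along the rod.
Components: V_Px = −rω sinθ − a·ω_rod·sinφ = -2.9444 m/s;  V_Py = rω cosθ + a·ω_rod·cosφ = +1.3215 m/s.
|V_P| = √(V_Px² + V_Py²) = 3.2273 m/s.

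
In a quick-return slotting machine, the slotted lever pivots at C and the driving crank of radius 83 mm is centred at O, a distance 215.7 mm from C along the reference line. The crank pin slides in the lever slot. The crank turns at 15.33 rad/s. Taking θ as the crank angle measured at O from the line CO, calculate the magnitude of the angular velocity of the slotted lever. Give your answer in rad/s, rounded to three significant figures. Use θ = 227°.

ω = 15.33 rad/s
Crank pin A relative to C: A = (d + r cosθ, r sinθ); lever angle φ = atan2(r sinθ, d + r cosθ).
Differentiating tanφ: φ̇ = rω(d cosθ + r)/(d² + r² + 2dr cosθ).
d² + r² + 2dr cosθ = |CA|² = 0.0289957 m²;  d cosθ + r = -0.064107 m.
|ω_lever| = |0.083·15.33·-0.064107| / 0.0289957 = 2.8131 rad/s.

2.81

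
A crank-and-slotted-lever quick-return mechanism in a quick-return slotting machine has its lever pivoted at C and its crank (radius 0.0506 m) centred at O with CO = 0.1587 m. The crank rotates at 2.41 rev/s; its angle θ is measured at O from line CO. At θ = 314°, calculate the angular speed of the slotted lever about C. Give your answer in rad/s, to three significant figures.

3.17

ω = 15.14 rad/s (from 2.41 rev/s).
Crank pin A relative to C: A = (d + r cosθ, r sinθ); lever angle φ = atan2(r sinθ, d + r cosθ).
Differentiating tanφ: φ̇ = rω(d cosθ + r)/(d² + r² + 2dr cosθ).
d² + r² + 2dr cosθ = |CA|² = 0.0389026 m²;  d cosθ + r = +0.16084 m.
|ω_lever| = |0.0506·15.14·+0.16084| / 0.0389026 = 3.1679 rad/s.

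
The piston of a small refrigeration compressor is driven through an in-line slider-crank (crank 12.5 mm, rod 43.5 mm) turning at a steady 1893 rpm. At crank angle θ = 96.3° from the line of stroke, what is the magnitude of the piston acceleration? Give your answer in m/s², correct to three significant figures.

197

ω = 2π·1893/60 = 198.2 rad/s
x(θ) = r cosθ + √(L² − r² sin²θ); with ω constant, a = ω²·d²x/dθ².
d²x/dθ² = −r cosθ − r²(cos2θ)/√u − r⁴ sin²2θ/(4u^{3/2}),  u = L² − r² sin²θ = 0.00173788 m².
Substituting r = 0.0125 m, L = 0.0435 m, θ = 96.3°: d²x/dθ² = +0.0050255 m.
a = ω²·d²x/dθ² = (198.2)²·(+0.0050255) = +197.49 m/s²;  |a| = 197.49 m/s².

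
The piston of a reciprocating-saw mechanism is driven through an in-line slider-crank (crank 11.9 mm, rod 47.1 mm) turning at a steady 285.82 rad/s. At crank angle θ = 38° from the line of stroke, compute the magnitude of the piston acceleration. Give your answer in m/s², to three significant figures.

830

ω = 285.8 rad/s
x(θ) = r cosθ + √(L² − r² sin²θ); with ω constant, a = ω²·d²x/dθ².
d²x/dθ² = −r cosθ − r²(cos2θ)/√u − r⁴ sin²2θ/(4u^{3/2}),  u = L² − r² sin²θ = 0.00216473 m².
Substituting r = 0.0119 m, L = 0.0471 m, θ = 38°: d²x/dθ² = -0.010161 m.
a = ω²·d²x/dθ² = (285.8)²·(-0.010161) = -830.04 m/s²;  |a| = 830.04 m/s².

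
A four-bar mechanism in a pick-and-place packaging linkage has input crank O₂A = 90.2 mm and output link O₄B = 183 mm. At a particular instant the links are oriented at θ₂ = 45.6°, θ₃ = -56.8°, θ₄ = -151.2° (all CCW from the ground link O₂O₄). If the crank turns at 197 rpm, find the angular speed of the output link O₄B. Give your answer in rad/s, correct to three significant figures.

ω₂ = 20.63 rad/s (from 197 rpm).
Differentiating the loop-closure r₂e^{iθ₂}+r₃e^{iθ₃}=r₁+r₄e^{iθ₄} gives r₂ω₂e^{iθ₂}+r₃ω₃e^{iθ₃}=r₄ω₄e^{iθ₄}.
Eliminating the other unknown: ω₄ = r₂ω₂ sin(θ₂−θ₃) / [r₄ sin(θ₄−θ₃)].
Numerator sine = +0.97667; denominator sine = -0.99705.
Result = 0.0902·20.63·(+0.97667) / (0.183·(-0.99705)) = -9.9605 rad/s; magnitude 9.9605 rad/s.

9.96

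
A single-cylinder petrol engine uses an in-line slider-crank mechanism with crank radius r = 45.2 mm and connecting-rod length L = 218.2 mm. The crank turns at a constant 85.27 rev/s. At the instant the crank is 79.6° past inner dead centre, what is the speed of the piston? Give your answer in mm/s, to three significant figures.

ω = 2π·85.3 = 535.8 rad/s
For an in-line slider-crank, x = r cosθ + √(L² − r² sin²θ), so v = −rω sinθ·[1 + r cosθ/√(L² − r² sin²θ)].
With r = 0.0452 m, L = 0.2182 m, θ = 79.6°: √(L² − r² sin²θ) = 0.21362 m.
v = −0.0452·535.8·0.98357·[1 + 0.0452·0.18052/0.21362] = -24.729 m/s.
|v| = 24.729 m/s = 24729 mm/s.

24700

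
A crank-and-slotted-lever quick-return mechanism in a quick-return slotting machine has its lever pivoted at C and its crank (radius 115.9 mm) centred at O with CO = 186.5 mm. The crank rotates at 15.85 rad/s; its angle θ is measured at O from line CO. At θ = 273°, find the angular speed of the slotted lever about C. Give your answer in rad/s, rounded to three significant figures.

ω = 15.85 rad/s
Crank pin A relative to C: A = (d + r cosθ, r sinθ); lever angle φ = atan2(r sinθ, d + r cosθ).
Differentiating tanφ: φ̇ = rω(d cosθ + r)/(d² + r² + 2dr cosθ).
d² + r² + 2dr cosθ = |CA|² = 0.0504776 m²;  d cosθ + r = +0.12566 m.
|ω_lever| = |0.1159·15.85·+0.12566| / 0.0504776 = 4.5731 rad/s.

4.57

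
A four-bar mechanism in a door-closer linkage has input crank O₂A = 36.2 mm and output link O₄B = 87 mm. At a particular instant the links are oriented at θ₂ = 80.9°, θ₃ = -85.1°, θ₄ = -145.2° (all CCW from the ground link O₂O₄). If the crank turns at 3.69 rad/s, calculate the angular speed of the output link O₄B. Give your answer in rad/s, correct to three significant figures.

0.428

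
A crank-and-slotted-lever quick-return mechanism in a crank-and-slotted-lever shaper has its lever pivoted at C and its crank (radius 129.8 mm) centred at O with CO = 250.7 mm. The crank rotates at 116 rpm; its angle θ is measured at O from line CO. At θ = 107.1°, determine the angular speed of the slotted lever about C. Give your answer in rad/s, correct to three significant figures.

ω = 12.15 rad/s (from 116 rpm).
Crank pin A relative to C: A = (d + r cosθ, r sinθ); lever angle φ = atan2(r sinθ, d + r cosθ).
Differentiating tanφ: φ̇ = rω(d cosθ + r)/(d² + r² + 2dr cosθ).
d² + r² + 2dr cosθ = |CA|² = 0.0605619 m²;  d cosθ + r = +0.056084 m.
|ω_lever| = |0.1298·12.15·+0.056084| / 0.0605619 = 1.4602 rad/s.

1.46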